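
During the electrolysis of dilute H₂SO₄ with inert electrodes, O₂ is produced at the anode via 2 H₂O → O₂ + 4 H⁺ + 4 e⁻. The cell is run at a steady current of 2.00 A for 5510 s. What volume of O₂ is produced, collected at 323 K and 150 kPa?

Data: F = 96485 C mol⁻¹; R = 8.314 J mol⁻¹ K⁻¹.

0.511 L

Q = I·t = 2.000 A × 5510.0 s = 11020 C.
n(e⁻) = Q/F = 11020 / 96485 = 0.1142 mol.
4 electrons are transferred per O₂ molecule, so n(O₂) = 0.1142 / 4 = 0.02855 mol.
V = nRT/P = (0.02855 × 8.314 × 323) / (150 × 10³ Pa) = 5.11 × 10⁻⁴ m³ = 0.511 L.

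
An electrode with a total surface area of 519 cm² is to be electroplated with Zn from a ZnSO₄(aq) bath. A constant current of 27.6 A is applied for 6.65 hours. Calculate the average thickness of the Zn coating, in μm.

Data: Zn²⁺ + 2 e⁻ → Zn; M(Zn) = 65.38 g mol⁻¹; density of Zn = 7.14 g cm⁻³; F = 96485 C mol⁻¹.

Q = I·t = 27.60 × 23940 = 660700 C; n(e⁻) = 6.848 mol.
n(Zn) = n(e⁻)/2 = 3.424 mol, so m = 3.424 × 65.38 = 223.9 g.
Volume = m/ρ = 223.9 / 7.14 = 31.35 cm³.
Thickness = V/A = 31.35 / 519 = 0.0604 cm = 604 μm.

604 μm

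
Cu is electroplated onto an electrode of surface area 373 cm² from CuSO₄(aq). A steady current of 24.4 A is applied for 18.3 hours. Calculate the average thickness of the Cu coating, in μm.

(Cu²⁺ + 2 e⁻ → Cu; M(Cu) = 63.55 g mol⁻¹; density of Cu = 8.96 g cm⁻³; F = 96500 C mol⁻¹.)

Q = I·t = 24.40 × 65880 = 1607000 C; n(e⁻) = 16.66 mol.
n(Cu) = n(e⁻)/2 = 8.329 mol, so m = 8.329 × 63.55 = 529.3 g.
Volume = m/ρ = 529.3 / 8.96 = 59.07 cm³.
Thickness = V/A = 59.07 / 373 = 0.158 cm = 1580 μm.

1580 μm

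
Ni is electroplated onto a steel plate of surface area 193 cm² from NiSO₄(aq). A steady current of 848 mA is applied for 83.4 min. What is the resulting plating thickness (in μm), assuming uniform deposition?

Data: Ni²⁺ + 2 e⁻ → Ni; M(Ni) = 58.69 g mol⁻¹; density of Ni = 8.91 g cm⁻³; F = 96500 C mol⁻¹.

Q = I·t = 0.8480 × 5004.0 = 4243 C; n(e⁻) = 0.04397 mol.
n(Ni) = n(e⁻)/2 = 0.02199 mol, so m = 0.02199 × 58.69 = 1.290 g.
Volume = m/ρ = 1.290 / 8.91 = 0.1448 cm³.
Thickness = V/A = 0.1448 / 193 = 7.50 × 10⁻⁴ cm = 7.50 μm.

7.50 μm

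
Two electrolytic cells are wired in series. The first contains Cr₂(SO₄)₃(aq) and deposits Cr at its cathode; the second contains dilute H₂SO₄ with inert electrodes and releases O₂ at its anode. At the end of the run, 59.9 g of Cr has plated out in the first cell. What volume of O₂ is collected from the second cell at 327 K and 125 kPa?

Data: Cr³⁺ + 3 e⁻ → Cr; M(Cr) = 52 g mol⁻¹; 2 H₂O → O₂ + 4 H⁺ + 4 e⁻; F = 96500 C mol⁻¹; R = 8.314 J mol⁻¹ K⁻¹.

18.8 L

n(Cr) = 59.9 / 52 = 1.152 mol, so n(e⁻) = 3 × 1.152 = 3.456 mol.
The cells are in series, so the same 3.456 mol of electrons passes through the second cell.
2 H₂O → O₂ + 4 H⁺ + 4 e⁻ — 4 mol e⁻ per mol O₂, so n(O₂) = 3.456/4 = 0.8639 mol.
V = nRT/P = (0.8639 × 8.314 × 327) / (125 × 10³) = 0.0188 m³ = 18.8 L.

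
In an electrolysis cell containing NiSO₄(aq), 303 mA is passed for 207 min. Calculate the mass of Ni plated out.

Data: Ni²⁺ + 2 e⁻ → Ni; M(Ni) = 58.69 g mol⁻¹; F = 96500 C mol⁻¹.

1.14 g

Q = I·t = 0.3030 A × 12420 s = 3763 C.
n(e⁻) = Q/F = 3763 / 96500 = 0.03900 mol.
Ni²⁺ + 2 e⁻ → Ni, so n(Ni) = n(e⁻)/2 = 0.01950 mol.
m = n·M = 0.01950 × 58.69 = 1.14 g.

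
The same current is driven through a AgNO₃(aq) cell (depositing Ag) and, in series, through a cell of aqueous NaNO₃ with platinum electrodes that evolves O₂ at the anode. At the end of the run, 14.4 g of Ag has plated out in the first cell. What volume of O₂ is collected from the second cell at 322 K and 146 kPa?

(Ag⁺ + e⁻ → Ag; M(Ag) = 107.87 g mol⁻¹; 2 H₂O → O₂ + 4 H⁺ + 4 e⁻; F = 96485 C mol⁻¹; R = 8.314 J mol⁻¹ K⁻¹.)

n(Ag) = 14.4 / 107.87 = 0.1335 mol, so n(e⁻) = 1 × 0.1335 = 0.1335 mol.
The cells are in series, so the same 0.1335 mol of electrons passes through the second cell.
2 H₂O → O₂ + 4 H⁺ + 4 e⁻ — 4 mol e⁻ per mol O₂, so n(O₂) = 0.1335/4 = 0.03337 mol.
V = nRT/P = (0.03337 × 8.314 × 322) / (146 × 10³) = 6.12 × 10⁻⁴ m³ = 0.612 L.

0.612 L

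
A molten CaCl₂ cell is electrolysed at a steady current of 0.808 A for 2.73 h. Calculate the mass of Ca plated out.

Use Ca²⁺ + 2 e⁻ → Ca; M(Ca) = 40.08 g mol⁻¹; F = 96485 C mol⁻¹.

1.65 g

Q = I·t = 0.8080 A × 9828.0 s = 7941 C.
n(e⁻) = Q/F = 7941 / 96485 = 0.08230 mol.
Ca²⁺ + 2 e⁻ → Ca, so n(Ca) = n(e⁻)/2 = 0.04115 mol.
m = n·M = 0.04115 × 40.08 = 1.65 g.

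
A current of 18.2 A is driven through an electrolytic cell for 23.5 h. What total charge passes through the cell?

1.54 × 10⁶ C

Q = I·t = 18.20 A × 84600 s = 1.54 × 10⁶ C.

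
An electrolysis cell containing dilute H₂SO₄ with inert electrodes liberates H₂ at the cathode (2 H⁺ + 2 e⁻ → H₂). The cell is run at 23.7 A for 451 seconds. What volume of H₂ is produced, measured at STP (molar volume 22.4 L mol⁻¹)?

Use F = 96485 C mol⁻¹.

Q = I·t = 23.70 A × 451.00 s = 10690 C.
n(e⁻) = Q/F = 10690 / 96485 = 0.1108 mol.
2 electrons are transferred per H₂ molecule, so n(H₂) = 0.1108 / 2 = 0.05539 mol.
V = n × V_m = 0.05539 × 22.4 = 1.24 L.

1.24 L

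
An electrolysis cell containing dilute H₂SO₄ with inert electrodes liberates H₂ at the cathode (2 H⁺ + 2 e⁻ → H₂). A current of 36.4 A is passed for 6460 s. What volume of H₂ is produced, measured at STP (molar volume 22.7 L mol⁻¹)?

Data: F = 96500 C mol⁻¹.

Q = I·t = 36.40 A × 6460.0 s = 235100 C.
n(e⁻) = Q/F = 235100 / 96500 = 2.437 mol.
2 electrons are transferred per H₂ molecule, so n(H₂) = 2.437 / 2 = 1.218 mol.
V = n × V_m = 1.218 × 22.7 = 27.7 L.

27.7 L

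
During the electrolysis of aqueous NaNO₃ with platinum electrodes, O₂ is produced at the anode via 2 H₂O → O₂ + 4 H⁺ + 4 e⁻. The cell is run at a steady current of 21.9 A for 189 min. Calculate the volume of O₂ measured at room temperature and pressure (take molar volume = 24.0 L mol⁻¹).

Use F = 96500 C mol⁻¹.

15.4 L

Q = I·t = 21.90 A × 11340 s = 248300 C.
n(e⁻) = Q/F = 248300 / 96500 = 2.574 mol.
4 electrons are transferred per O₂ molecule, so n(O₂) = 2.574 / 4 = 0.6434 mol.
V = n × V_m = 0.6434 × 24.0 = 15.4 L.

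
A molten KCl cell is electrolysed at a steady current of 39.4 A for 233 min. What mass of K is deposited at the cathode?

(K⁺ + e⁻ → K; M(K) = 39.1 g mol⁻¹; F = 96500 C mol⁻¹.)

Q = I·t = 39.40 A × 13980 s = 550800 C.
n(e⁻) = Q/F = 550800 / 96500 = 5.708 mol.
K⁺ + e⁻ → K, so n(K) = n(e⁻)/1 = 5.708 mol.
m = n·M = 5.708 × 39.1 = 223 g.

223 g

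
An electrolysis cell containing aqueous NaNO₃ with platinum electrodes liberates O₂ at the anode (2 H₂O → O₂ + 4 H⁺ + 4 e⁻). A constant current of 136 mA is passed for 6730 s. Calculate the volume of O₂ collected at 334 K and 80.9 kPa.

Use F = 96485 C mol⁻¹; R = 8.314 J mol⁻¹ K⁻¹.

Q = I·t = 0.1360 A × 6730.0 s = 915.3 C.
n(e⁻) = Q/F = 915.3 / 96485 = 0.009486 mol.
4 electrons are transferred per O₂ molecule, so n(O₂) = 0.009486 / 4 = 0.002372 mol.
V = nRT/P = (0.002372 × 8.314 × 334) / (80.9 × 10³ Pa) = 8.14 × 10⁻⁵ m³ = 0.0814 L.

0.0814 L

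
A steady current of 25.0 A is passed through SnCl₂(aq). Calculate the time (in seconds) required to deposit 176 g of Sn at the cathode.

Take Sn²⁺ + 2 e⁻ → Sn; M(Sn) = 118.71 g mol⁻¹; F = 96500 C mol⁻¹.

11400 s

n(Sn) = m/M = 176 / 118.71 = 1.483 mol.
Each Sn atom requires 2 electrons, so n(e⁻) = 2 × 1.483 = 2.965 mol.
Q = n(e⁻)·F = 2.965 × 96500 = 286100 C.
t = Q/I = 286100 / 25.00 A = 11450 s.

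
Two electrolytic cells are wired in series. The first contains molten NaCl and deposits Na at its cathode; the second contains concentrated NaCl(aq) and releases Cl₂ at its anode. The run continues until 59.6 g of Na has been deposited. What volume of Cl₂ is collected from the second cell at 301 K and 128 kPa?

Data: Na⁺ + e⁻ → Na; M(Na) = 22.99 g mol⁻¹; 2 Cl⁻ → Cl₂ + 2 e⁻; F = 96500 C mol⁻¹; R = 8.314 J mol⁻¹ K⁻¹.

n(Na) = 59.6 / 22.99 = 2.592 mol, so n(e⁻) = 1 × 2.592 = 2.592 mol.
The cells are in series, so the same 2.592 mol of electrons passes through the second cell.
2 Cl⁻ → Cl₂ + 2 e⁻ — 2 mol e⁻ per mol Cl₂, so n(Cl₂) = 2.592/2 = 1.296 mol.
V = nRT/P = (1.296 × 8.314 × 301) / (128 × 10³) = 0.0253 m³ = 25.3 L.

25.3 L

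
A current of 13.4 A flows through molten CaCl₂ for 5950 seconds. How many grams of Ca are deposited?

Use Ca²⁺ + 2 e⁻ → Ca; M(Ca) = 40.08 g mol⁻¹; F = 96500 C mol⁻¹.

16.6 g

Q = I·t = 13.40 A × 5950.0 s = 79730 C.
n(e⁻) = Q/F = 79730 / 96500 = 0.8262 mol.
Ca²⁺ + 2 e⁻ → Ca, so n(Ca) = n(e⁻)/2 = 0.4131 mol.
m = n·M = 0.4131 × 40.08 = 16.6 g.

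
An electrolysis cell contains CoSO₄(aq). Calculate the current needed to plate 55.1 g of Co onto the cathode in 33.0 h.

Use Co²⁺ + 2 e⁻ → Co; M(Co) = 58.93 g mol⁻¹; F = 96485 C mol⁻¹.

n(Co) = 55.1 / 58.93 = 0.9350 mol.
n(e⁻) = 2 × 0.9350 = 1.870 mol.
Q = n(e⁻)·F = 1.870 × 96485 = 180400 C.
I = Q/t = 180400 / 118800 s = 1.52 A.

1.52 A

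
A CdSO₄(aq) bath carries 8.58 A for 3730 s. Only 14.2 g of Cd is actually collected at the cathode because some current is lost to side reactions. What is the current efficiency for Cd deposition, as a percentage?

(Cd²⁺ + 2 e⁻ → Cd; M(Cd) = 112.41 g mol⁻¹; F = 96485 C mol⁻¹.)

76.2 %

Q = I·t = 8.580 × 3730.0 = 32000 C; n(e⁻) = 32000/96485 = 0.3317 mol.
Theoretical n(Cd) = n(e⁻)/2 = 0.1658 mol, i.e. m_theo = 0.1658 × 112.41 = 18.64 g.
Efficiency = m_actual / m_theo = 14.2 / 18.64 = 76.2 %.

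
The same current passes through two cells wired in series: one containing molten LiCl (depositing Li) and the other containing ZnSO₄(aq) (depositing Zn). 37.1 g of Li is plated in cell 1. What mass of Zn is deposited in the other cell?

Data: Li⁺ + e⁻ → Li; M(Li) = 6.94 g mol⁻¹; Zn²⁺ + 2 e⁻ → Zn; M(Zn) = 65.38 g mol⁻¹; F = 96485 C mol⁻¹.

175 g

n(Li) = 37.1 / 6.94 = 5.346 mol.
Since Li⁺ + e⁻ → Li, n(e⁻) passed = 1 × 5.346 = 5.346 mol.
Cells in series carry the same charge, so the same 5.346 mol of electrons passes through cell 2.
Zn²⁺ + 2 e⁻ → Zn, so n(Zn) = 5.346 / 2 = 2.673 mol.
m(Zn) = 2.673 × 65.38 = 175 g.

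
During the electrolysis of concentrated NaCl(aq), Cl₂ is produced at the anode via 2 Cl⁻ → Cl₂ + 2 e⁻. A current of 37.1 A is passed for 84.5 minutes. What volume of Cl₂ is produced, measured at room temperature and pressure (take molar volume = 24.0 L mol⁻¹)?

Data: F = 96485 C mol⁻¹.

Q = I·t = 37.10 A × 5070.0 s = 188100 C.
n(e⁻) = Q/F = 188100 / 96485 = 1.949 mol.
2 electrons are transferred per Cl₂ molecule, so n(Cl₂) = 1.949 / 2 = 0.9747 mol.
V = n × V_m = 0.9747 × 24.0 = 23.4 L.

23.4 L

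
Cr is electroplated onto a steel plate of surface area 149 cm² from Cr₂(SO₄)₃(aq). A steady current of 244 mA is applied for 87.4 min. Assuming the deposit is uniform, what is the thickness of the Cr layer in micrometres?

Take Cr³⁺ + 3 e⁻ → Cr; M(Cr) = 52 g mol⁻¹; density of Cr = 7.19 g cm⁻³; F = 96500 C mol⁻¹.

2.15 μm

Q = I·t = 0.2440 × 5244.0 = 1280 C; n(e⁻) = 0.01326 mol.
n(Cr) = n(e⁻)/3 = 0.004420 mol, so m = 0.004420 × 52 = 0.2298 g.
Volume = m/ρ = 0.2298 / 7.19 = 0.03197 cm³.
Thickness = V/A = 0.03197 / 149 = 2.15 × 10⁻⁴ cm = 2.15 μm.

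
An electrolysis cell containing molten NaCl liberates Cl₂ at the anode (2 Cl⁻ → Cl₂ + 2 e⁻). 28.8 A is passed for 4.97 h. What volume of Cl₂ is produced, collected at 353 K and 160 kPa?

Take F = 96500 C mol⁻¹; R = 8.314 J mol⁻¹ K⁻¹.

Q = I·t = 28.80 A × 17892 s = 515300 C.
n(e⁻) = Q/F = 515300 / 96500 = 5.340 mol.
2 electrons are transferred per Cl₂ molecule, so n(Cl₂) = 5.340 / 2 = 2.670 mol.
V = nRT/P = (2.670 × 8.314 × 353) / (160 × 10³ Pa) = 0.0490 m³ = 49.0 L.

49.0 L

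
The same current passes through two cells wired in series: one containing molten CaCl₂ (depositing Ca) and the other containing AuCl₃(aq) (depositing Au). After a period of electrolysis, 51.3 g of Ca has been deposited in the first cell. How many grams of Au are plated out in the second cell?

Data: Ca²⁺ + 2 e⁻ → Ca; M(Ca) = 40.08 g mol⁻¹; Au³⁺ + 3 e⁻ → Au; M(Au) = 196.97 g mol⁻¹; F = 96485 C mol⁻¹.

168 g

n(Ca) = 51.3 / 40.08 = 1.280 mol.
Since Ca²⁺ + 2 e⁻ → Ca, n(e⁻) passed = 2 × 1.280 = 2.560 mol.
Cells in series carry the same charge, so the same 2.560 mol of electrons passes through cell 2.
Au³⁺ + 3 e⁻ → Au, so n(Au) = 2.560 / 3 = 0.8533 mol.
m(Au) = 0.8533 × 196.97 = 168 g.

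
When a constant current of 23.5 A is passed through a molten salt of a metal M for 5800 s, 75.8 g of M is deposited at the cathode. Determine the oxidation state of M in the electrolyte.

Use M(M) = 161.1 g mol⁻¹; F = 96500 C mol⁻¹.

Q = I·t = 23.50 A × 5800.0 s = 136300 C, so n(e⁻) = 136300/96500 = 1.412 mol.
n(M) deposited = 75.8 / 161.1 = 0.4705 mol.
Electrons per atom = n(e⁻)/n(M) = 1.412 / 0.4705 = 3.00 ≈ 3, so the ion is M³⁺.

+3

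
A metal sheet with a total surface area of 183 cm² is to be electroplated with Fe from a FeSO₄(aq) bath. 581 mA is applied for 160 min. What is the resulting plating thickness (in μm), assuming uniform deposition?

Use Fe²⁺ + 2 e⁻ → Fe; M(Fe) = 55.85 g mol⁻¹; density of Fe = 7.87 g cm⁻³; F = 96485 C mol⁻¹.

11.2 μm

Q = I·t = 0.5810 × 9600.0 = 5578 C; n(e⁻) = 0.05781 mol.
n(Fe) = n(e⁻)/2 = 0.02890 mol, so m = 0.02890 × 55.85 = 1.614 g.
Volume = m/ρ = 1.614 / 7.87 = 0.2051 cm³.
Thickness = V/A = 0.2051 / 183 = 0.00112 cm = 11.2 μm.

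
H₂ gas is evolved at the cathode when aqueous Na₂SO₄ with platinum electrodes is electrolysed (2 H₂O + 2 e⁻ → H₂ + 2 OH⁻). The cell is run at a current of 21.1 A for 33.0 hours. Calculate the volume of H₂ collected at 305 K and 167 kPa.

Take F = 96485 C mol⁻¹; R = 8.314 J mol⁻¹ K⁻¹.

197 L

Q = I·t = 21.10 A × 118800 s = 2507000 C.
n(e⁻) = Q/F = 2507000 / 96485 = 25.98 mol.
2 electrons are transferred per H₂ molecule, so n(H₂) = 25.98 / 2 = 12.99 mol.
V = nRT/P = (12.99 × 8.314 × 305) / (167 × 10³ Pa) = 0.197 m³ = 197 L.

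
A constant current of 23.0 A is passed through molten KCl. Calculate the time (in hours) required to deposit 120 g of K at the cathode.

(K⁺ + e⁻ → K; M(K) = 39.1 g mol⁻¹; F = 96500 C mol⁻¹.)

3.58 h

n(K) = m/M = 120 / 39.1 = 3.069 mol.
Each K atom requires 1 electron, so n(e⁻) = 1 × 3.069 = 3.069 mol.
Q = n(e⁻)·F = 3.069 × 96500 = 296200 C.
t = Q/I = 296200 / 23.00 A = 12880 s = 3.58 h.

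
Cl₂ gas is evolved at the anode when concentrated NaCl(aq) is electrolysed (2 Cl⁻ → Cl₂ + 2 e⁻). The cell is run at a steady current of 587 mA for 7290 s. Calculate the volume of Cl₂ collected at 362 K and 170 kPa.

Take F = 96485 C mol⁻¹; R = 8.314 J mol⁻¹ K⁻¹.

Q = I·t = 0.5870 A × 7290.0 s = 4279 C.
n(e⁻) = Q/F = 4279 / 96485 = 0.04435 mol.
2 electrons are transferred per Cl₂ molecule, so n(Cl₂) = 0.04435 / 2 = 0.02218 mol.
V = nRT/P = (0.02218 × 8.314 × 362) / (170 × 10³ Pa) = 3.93 × 10⁻⁴ m³ = 0.393 L.

0.393 L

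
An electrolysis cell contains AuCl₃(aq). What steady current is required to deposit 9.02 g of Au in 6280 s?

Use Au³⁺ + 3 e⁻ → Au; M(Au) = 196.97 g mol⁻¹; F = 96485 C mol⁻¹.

n(Au) = 9.02 / 196.97 = 0.04579 mol.
n(e⁻) = 3 × 0.04579 = 0.1374 mol.
Q = n(e⁻)·F = 0.1374 × 96485 = 13260 C.
I = Q/t = 13260 / 6280.0 s = 2.11 A.

2.11 A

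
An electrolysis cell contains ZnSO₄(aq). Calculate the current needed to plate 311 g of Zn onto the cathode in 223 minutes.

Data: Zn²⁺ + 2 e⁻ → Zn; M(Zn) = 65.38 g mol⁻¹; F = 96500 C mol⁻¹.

68.6 A

n(Zn) = 311 / 65.38 = 4.757 mol.
n(e⁻) = 2 × 4.757 = 9.514 mol.
Q = n(e⁻)·F = 9.514 × 96500 = 918100 C.
I = Q/t = 918100 / 13380 s = 68.6 A.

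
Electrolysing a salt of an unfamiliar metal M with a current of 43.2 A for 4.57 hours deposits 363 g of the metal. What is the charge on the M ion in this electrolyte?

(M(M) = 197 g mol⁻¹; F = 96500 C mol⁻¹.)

Q = I·t = 43.20 A × 16452 s = 710700 C, so n(e⁻) = 710700/96500 = 7.365 mol.
n(M) deposited = 363 / 197 = 1.843 mol.
Electrons per atom = n(e⁻)/n(M) = 7.365 / 1.843 = 4.00 ≈ 4, so the ion is M⁴⁺.

+4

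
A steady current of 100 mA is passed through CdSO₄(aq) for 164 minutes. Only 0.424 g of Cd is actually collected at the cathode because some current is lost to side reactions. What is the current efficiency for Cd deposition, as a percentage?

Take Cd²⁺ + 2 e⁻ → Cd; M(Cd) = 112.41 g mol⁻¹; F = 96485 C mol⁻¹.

74.0 %

Q = I·t = 0.1000 × 9840.0 = 984.0 C; n(e⁻) = 984.0/96485 = 0.01020 mol.
Theoretical n(Cd) = n(e⁻)/2 = 0.005099 mol, i.e. m_theo = 0.005099 × 112.41 = 0.5732 g.
Efficiency = m_actual / m_theo = 0.424 / 0.5732 = 74.0 %.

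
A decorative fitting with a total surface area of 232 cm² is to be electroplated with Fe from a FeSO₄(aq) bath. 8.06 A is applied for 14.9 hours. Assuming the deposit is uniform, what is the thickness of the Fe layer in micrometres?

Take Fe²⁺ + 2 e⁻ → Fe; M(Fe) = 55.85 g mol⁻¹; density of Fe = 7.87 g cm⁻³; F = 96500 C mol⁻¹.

Q = I·t = 8.060 × 53640 = 432300 C; n(e⁻) = 4.480 mol.
n(Fe) = n(e⁻)/2 = 2.240 mol, so m = 2.240 × 55.85 = 125.1 g.
Volume = m/ρ = 125.1 / 7.87 = 15.90 cm³.
Thickness = V/A = 15.90 / 232 = 0.0685 cm = 685 μm.

685 μm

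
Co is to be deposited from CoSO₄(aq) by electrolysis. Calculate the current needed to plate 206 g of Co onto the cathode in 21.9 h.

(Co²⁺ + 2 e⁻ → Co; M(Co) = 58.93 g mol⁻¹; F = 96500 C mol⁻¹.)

n(Co) = 206 / 58.93 = 3.496 mol.
n(e⁻) = 2 × 3.496 = 6.991 mol.
Q = n(e⁻)·F = 6.991 × 96500 = 674700 C.
I = Q/t = 674700 / 78840 s = 8.56 A.

8.56 A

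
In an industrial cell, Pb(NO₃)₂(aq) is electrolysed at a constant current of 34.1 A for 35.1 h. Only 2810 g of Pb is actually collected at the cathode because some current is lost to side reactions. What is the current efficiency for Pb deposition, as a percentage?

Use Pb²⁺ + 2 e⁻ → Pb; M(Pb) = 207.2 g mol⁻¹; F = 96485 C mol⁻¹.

Q = I·t = 34.10 × 126360 = 4309000 C; n(e⁻) = 4309000/96485 = 44.66 mol.
Theoretical n(Pb) = n(e⁻)/2 = 22.33 mol, i.e. m_theo = 22.33 × 207.2 = 4627 g.
Efficiency = m_actual / m_theo = 2810 / 4627 = 60.7 %.

60.7 %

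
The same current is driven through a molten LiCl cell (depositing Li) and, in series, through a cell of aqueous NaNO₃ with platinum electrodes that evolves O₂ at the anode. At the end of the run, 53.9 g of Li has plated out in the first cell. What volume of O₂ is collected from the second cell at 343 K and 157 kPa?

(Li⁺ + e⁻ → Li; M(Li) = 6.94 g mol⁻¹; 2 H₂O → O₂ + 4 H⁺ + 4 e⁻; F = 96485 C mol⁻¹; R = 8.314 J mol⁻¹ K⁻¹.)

35.3 L

n(Li) = 53.9 / 6.94 = 7.767 mol, so n(e⁻) = 1 × 7.767 = 7.767 mol.
The cells are in series, so the same 7.767 mol of electrons passes through the second cell.
2 H₂O → O₂ + 4 H⁺ + 4 e⁻ — 4 mol e⁻ per mol O₂, so n(O₂) = 7.767/4 = 1.942 mol.
V = nRT/P = (1.942 × 8.314 × 343) / (157 × 10³) = 0.0353 m³ = 35.3 L.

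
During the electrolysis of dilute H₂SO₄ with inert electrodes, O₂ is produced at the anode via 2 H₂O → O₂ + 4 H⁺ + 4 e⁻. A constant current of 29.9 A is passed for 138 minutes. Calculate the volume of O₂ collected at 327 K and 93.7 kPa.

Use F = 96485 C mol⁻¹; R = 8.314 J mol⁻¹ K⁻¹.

18.6 L

Q = I·t = 29.90 A × 8280.0 s = 247600 C.
n(e⁻) = Q/F = 247600 / 96485 = 2.566 mol.
4 electrons are transferred per O₂ molecule, so n(O₂) = 2.566 / 4 = 0.6415 mol.
V = nRT/P = (0.6415 × 8.314 × 327) / (93.7 × 10³ Pa) = 0.0186 m³ = 18.6 L.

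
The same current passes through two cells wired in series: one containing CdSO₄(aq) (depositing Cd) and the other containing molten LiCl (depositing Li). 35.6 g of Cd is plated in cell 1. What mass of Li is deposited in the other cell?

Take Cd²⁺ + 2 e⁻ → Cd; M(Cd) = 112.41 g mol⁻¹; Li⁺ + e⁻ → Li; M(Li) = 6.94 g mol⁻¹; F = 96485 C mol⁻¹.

4.40 g

n(Cd) = 35.6 / 112.41 = 0.3167 mol.
Since Cd²⁺ + 2 e⁻ → Cd, n(e⁻) passed = 2 × 0.3167 = 0.6334 mol.
Cells in series carry the same charge, so the same 0.6334 mol of electrons passes through cell 2.
Li⁺ + e⁻ → Li, so n(Li) = 0.6334 / 1 = 0.6334 mol.
m(Li) = 0.6334 × 6.94 = 4.40 g.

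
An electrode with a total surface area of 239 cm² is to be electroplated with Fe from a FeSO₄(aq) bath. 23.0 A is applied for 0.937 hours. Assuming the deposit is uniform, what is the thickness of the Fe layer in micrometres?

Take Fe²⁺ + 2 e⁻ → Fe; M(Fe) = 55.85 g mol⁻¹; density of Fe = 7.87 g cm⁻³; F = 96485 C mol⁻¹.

Q = I·t = 23.00 × 3373.2 = 77580 C; n(e⁻) = 0.8041 mol.
n(Fe) = n(e⁻)/2 = 0.4021 mol, so m = 0.4021 × 55.85 = 22.45 g.
Volume = m/ρ = 22.45 / 7.87 = 2.853 cm³.
Thickness = V/A = 2.853 / 239 = 0.0119 cm = 119 μm.

119 μm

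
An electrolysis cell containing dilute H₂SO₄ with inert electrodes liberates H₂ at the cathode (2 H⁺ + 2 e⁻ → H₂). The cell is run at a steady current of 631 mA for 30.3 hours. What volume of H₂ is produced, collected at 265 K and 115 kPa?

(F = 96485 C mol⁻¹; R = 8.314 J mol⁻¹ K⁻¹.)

6.83 L

Q = I·t = 0.6310 A × 109080 s = 68830 C.
n(e⁻) = Q/F = 68830 / 96485 = 0.7134 mol.
2 electrons are transferred per H₂ molecule, so n(H₂) = 0.7134 / 2 = 0.3567 mol.
V = nRT/P = (0.3567 × 8.314 × 265) / (115 × 10³ Pa) = 0.00683 m³ = 6.83 L.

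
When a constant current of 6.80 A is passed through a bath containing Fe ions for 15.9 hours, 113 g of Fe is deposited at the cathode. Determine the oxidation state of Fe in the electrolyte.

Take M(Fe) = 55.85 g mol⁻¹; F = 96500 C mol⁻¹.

+2

Q = I·t = 6.800 A × 57240 s = 389200 C, so n(e⁻) = 389200/96500 = 4.033 mol.
n(Fe) deposited = 113 / 55.85 = 2.023 mol.
Electrons per atom = n(e⁻)/n(Fe) = 4.033 / 2.023 = 1.99 ≈ 2, so the ion is Fe²⁺.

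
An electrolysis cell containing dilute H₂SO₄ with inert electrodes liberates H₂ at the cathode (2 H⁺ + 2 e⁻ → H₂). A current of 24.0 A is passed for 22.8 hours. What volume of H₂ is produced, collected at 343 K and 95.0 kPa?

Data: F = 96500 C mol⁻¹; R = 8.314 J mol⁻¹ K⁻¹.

306 L

Q = I·t = 24.00 A × 82080 s = 1970000 C.
n(e⁻) = Q/F = 1970000 / 96500 = 20.41 mol.
2 electrons are transferred per H₂ molecule, so n(H₂) = 20.41 / 2 = 10.21 mol.
V = nRT/P = (10.21 × 8.314 × 343) / (95.0 × 10³ Pa) = 0.306 m³ = 306 L.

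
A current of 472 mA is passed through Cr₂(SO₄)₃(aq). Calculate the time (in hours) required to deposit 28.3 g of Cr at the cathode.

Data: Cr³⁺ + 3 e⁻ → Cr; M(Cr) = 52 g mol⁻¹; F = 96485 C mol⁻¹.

n(Cr) = m/M = 28.3 / 52 = 0.5442 mol.
Each Cr atom requires 3 electrons, so n(e⁻) = 3 × 0.5442 = 1.633 mol.
Q = n(e⁻)·F = 1.633 × 96485 = 157500 C.
t = Q/I = 157500 / 0.4720 A = 333800 s = 92.7 h.

92.7 h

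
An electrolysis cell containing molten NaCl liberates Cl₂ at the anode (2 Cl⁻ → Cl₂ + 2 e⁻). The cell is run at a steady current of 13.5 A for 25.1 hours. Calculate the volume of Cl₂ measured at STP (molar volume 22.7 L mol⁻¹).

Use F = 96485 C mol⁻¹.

143 L

Q = I·t = 13.50 A × 90360 s = 1220000 C.
n(e⁻) = Q/F = 1220000 / 96485 = 12.64 mol.
2 electrons are transferred per Cl₂ molecule, so n(Cl₂) = 12.64 / 2 = 6.322 mol.
V = n × V_m = 6.322 × 22.7 = 143 L.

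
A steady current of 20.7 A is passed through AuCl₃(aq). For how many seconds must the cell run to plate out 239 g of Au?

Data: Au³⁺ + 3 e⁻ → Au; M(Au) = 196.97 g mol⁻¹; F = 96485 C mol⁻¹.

17000 s

n(Au) = m/M = 239 / 196.97 = 1.213 mol.
Each Au atom requires 3 electrons, so n(e⁻) = 3 × 1.213 = 3.640 mol.
Q = n(e⁻)·F = 3.640 × 96485 = 351200 C.
t = Q/I = 351200 / 20.70 A = 16970 s.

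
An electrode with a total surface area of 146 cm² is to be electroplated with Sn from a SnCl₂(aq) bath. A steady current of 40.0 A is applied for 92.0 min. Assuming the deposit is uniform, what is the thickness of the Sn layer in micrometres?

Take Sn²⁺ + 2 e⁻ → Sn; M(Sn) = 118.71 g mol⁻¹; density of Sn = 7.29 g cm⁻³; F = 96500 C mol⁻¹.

1280 μm

Q = I·t = 40.00 × 5520.0 = 220800 C; n(e⁻) = 2.288 mol.
n(Sn) = n(e⁻)/2 = 1.144 mol, so m = 1.144 × 118.71 = 135.8 g.
Volume = m/ρ = 135.8 / 7.29 = 18.63 cm³.
Thickness = V/A = 18.63 / 146 = 0.128 cm = 1280 μm.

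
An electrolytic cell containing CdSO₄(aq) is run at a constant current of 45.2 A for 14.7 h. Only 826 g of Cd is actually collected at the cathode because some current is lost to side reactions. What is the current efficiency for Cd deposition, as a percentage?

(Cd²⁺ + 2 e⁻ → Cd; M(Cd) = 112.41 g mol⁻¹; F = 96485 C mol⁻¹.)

Q = I·t = 45.20 × 52920 = 2392000 C; n(e⁻) = 2392000/96485 = 24.79 mol.
Theoretical n(Cd) = n(e⁻)/2 = 12.40 mol, i.e. m_theo = 12.40 × 112.41 = 1393 g.
Efficiency = m_actual / m_theo = 826 / 1393 = 59.3 %.

59.3 %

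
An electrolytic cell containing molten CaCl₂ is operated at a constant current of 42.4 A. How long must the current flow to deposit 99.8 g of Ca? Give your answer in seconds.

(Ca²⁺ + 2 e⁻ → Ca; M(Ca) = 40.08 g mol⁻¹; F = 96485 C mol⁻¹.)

n(Ca) = m/M = 99.8 / 40.08 = 2.490 mol.
Each Ca atom requires 2 electrons, so n(e⁻) = 2 × 2.490 = 4.980 mol.
Q = n(e⁻)·F = 4.980 × 96485 = 480500 C.
t = Q/I = 480500 / 42.40 A = 11330 s.

11300 s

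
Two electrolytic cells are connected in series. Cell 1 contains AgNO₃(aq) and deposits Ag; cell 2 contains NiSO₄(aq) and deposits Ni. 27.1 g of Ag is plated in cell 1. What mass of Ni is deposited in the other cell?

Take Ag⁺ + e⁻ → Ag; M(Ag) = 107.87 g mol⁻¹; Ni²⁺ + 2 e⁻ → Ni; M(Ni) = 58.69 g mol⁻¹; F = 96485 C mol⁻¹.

n(Ag) = 27.1 / 107.87 = 0.2512 mol.
Since Ag⁺ + e⁻ → Ag, n(e⁻) passed = 1 × 0.2512 = 0.2512 mol.
Cells in series carry the same charge, so the same 0.2512 mol of electrons passes through cell 2.
Ni²⁺ + 2 e⁻ → Ni, so n(Ni) = 0.2512 / 2 = 0.1256 mol.
m(Ni) = 0.1256 × 58.69 = 7.37 g.

7.37 g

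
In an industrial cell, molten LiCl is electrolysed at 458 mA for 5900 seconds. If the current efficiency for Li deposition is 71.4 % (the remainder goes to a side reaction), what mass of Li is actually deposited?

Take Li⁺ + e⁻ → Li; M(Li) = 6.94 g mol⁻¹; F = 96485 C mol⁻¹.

0.139 g

Q = I·t = 0.4580 × 5900.0 = 2702 C.
n(e⁻) = 2702/96485 = 0.02801 mol; theoretically n(Li) = 0.02801/1 = 0.02801 mol, m_theo = 0.1944 g.
At 71.4 % efficiency, m_actual = 0.714 × 0.1944 = 0.139 g.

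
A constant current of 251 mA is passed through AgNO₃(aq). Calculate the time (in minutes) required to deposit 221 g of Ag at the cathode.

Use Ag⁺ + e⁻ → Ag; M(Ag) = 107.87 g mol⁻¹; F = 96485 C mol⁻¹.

n(Ag) = m/M = 221 / 107.87 = 2.049 mol.
Each Ag atom requires 1 electron, so n(e⁻) = 1 × 2.049 = 2.049 mol.
Q = n(e⁻)·F = 2.049 × 96485 = 197700 C.
t = Q/I = 197700 / 0.2510 A = 787500 s = 13100 min.

13100 min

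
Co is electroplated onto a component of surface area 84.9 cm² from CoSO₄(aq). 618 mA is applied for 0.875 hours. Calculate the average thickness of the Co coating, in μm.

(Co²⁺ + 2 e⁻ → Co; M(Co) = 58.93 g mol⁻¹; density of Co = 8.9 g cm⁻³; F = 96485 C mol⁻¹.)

7.87 μm

Q = I·t = 0.6180 × 3150.0 = 1947 C; n(e⁻) = 0.02018 mol.
n(Co) = n(e⁻)/2 = 0.01009 mol, so m = 0.01009 × 58.93 = 0.5945 g.
Volume = m/ρ = 0.5945 / 8.9 = 0.06680 cm³.
Thickness = V/A = 0.06680 / 84.9 = 7.87 × 10⁻⁴ cm = 7.87 μm.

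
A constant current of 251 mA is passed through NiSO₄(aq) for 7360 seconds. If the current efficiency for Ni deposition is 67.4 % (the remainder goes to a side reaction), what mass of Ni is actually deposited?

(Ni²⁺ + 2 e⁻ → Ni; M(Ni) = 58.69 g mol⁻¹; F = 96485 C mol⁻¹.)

0.379 g

Q = I·t = 0.2510 × 7360.0 = 1847 C.
n(e⁻) = 1847/96485 = 0.01915 mol; theoretically n(Ni) = 0.01915/2 = 0.009573 mol, m_theo = 0.5619 g.
At 67.4 % efficiency, m_actual = 0.674 × 0.5619 = 0.379 g.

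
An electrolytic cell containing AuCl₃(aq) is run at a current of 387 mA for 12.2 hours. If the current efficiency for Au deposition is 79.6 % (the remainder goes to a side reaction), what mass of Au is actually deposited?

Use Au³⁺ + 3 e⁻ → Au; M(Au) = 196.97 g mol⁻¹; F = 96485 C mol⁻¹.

Q = I·t = 0.3870 × 43920 = 17000 C.
n(e⁻) = 17000/96485 = 0.1762 mol; theoretically n(Au) = 0.1762/3 = 0.05872 mol, m_theo = 11.57 g.
At 79.6 % efficiency, m_actual = 0.796 × 11.57 = 9.21 g.

9.21 g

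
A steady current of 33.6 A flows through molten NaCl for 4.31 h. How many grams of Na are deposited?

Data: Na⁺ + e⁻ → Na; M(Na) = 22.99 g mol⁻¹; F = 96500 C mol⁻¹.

124 g

Q = I·t = 33.60 A × 15516 s = 521300 C.
n(e⁻) = Q/F = 521300 / 96500 = 5.402 mol.
Na⁺ + e⁻ → Na, so n(Na) = n(e⁻)/1 = 5.402 mol.
m = n·M = 5.402 × 22.99 = 124 g.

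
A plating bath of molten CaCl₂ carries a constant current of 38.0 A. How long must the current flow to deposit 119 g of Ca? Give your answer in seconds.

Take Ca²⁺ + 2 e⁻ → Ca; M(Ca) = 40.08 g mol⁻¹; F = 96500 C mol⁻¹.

n(Ca) = m/M = 119 / 40.08 = 2.969 mol.
Each Ca atom requires 2 electrons, so n(e⁻) = 2 × 2.969 = 5.938 mol.
Q = n(e⁻)·F = 5.938 × 96500 = 573000 C.
t = Q/I = 573000 / 38.00 A = 15080 s.

15100 s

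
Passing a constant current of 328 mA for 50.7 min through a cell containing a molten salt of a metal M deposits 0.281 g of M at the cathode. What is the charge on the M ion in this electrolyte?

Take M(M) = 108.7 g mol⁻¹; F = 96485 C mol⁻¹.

+4

Q = I·t = 0.3280 A × 3042.0 s = 997.8 C, so n(e⁻) = 997.8/96485 = 0.01034 mol.
n(M) deposited = 0.281 / 108.7 = 0.002585 mol.
Electrons per atom = n(e⁻)/n(M) = 0.01034 / 0.002585 = 4.00 ≈ 4, so the ion is M⁴⁺.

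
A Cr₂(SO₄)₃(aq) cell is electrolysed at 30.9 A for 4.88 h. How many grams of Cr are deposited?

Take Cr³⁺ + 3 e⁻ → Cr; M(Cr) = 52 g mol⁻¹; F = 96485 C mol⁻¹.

97.5 g

Q = I·t = 30.90 A × 17568 s = 542900 C.
n(e⁻) = Q/F = 542900 / 96485 = 5.626 mol.
Cr³⁺ + 3 e⁻ → Cr, so n(Cr) = n(e⁻)/3 = 1.875 mol.
m = n·M = 1.875 × 52 = 97.5 g.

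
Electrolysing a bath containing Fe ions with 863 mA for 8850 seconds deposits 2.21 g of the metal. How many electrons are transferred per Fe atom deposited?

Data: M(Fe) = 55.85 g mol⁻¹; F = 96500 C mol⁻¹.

2

Q = I·t = 0.8630 A × 8850.0 s = 7638 C, so n(e⁻) = 7638/96500 = 0.07915 mol.
n(Fe) deposited = 2.21 / 55.85 = 0.03957 mol.
Electrons per atom = n(e⁻)/n(Fe) = 0.07915 / 0.03957 = 2.00 ≈ 2, so the ion is Fe²⁺.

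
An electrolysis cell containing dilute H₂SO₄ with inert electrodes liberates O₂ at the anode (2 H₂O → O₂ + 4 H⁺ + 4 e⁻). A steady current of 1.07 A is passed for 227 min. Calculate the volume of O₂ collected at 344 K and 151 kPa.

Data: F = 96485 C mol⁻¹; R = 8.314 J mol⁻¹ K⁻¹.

0.715 L

Q = I·t = 1.070 A × 13620 s = 14570 C.
n(e⁻) = Q/F = 14570 / 96485 = 0.1510 mol.
4 electrons are transferred per O₂ molecule, so n(O₂) = 0.1510 / 4 = 0.03776 mol.
V = nRT/P = (0.03776 × 8.314 × 344) / (151 × 10³ Pa) = 7.15 × 10⁻⁴ m³ = 0.715 L.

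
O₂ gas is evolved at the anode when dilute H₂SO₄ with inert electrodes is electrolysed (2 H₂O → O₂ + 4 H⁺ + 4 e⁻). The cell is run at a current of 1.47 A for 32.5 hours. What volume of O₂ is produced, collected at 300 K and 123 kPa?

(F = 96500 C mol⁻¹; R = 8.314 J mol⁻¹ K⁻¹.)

Q = I·t = 1.470 A × 117000 s = 172000 C.
n(e⁻) = Q/F = 172000 / 96500 = 1.782 mol.
4 electrons are transferred per O₂ molecule, so n(O₂) = 1.782 / 4 = 0.4456 mol.
V = nRT/P = (0.4456 × 8.314 × 300) / (123 × 10³ Pa) = 0.00904 m³ = 9.04 L.

9.04 L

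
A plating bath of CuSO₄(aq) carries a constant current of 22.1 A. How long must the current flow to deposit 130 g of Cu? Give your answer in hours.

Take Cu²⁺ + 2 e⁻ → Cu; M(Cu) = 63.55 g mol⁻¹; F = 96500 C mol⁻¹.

4.96 h

n(Cu) = m/M = 130 / 63.55 = 2.046 mol.
Each Cu atom requires 2 electrons, so n(e⁻) = 2 × 2.046 = 4.091 mol.
Q = n(e⁻)·F = 4.091 × 96500 = 394800 C.
t = Q/I = 394800 / 22.10 A = 17860 s = 4.96 h.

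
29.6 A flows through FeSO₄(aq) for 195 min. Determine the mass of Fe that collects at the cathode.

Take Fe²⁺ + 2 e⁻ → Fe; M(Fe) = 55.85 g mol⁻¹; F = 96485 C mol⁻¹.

Q = I·t = 29.60 A × 11700 s = 346300 C.
n(e⁻) = Q/F = 346300 / 96485 = 3.589 mol.
Fe²⁺ + 2 e⁻ → Fe, so n(Fe) = n(e⁻)/2 = 1.795 mol.
m = n·M = 1.795 × 55.85 = 100 g.

100 g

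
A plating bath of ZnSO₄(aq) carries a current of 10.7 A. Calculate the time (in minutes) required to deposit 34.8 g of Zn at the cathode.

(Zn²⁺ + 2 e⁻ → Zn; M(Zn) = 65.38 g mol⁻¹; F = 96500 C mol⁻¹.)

n(Zn) = m/M = 34.8 / 65.38 = 0.5323 mol.
Each Zn atom requires 2 electrons, so n(e⁻) = 2 × 0.5323 = 1.065 mol.
Q = n(e⁻)·F = 1.065 × 96500 = 102700 C.
t = Q/I = 102700 / 10.70 A = 9601 s = 160 min.

160 min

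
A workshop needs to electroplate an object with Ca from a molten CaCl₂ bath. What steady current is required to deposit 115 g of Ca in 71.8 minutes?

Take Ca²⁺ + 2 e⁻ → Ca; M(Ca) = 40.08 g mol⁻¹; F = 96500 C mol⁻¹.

129 A

n(Ca) = 115 / 40.08 = 2.869 mol.
n(e⁻) = 2 × 2.869 = 5.739 mol.
Q = n(e⁻)·F = 5.739 × 96500 = 553800 C.
I = Q/t = 553800 / 4308.0 s = 129 A.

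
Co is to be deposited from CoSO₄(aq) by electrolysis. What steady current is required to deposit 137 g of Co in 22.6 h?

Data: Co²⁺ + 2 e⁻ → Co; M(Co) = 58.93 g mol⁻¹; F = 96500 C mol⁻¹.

5.51 A

n(Co) = 137 / 58.93 = 2.325 mol.
n(e⁻) = 2 × 2.325 = 4.650 mol.
Q = n(e⁻)·F = 4.650 × 96500 = 448700 C.
I = Q/t = 448700 / 81360 s = 5.51 A.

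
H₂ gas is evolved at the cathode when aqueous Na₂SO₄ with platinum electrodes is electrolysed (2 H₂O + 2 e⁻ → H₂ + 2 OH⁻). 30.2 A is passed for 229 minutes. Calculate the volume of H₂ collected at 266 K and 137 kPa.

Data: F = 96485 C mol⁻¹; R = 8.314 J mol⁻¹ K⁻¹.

34.7 L

Q = I·t = 30.20 A × 13740 s = 414900 C.
n(e⁻) = Q/F = 414900 / 96485 = 4.301 mol.
2 electrons are transferred per H₂ molecule, so n(H₂) = 4.301 / 2 = 2.150 mol.
V = nRT/P = (2.150 × 8.314 × 266) / (137 × 10³ Pa) = 0.0347 m³ = 34.7 L.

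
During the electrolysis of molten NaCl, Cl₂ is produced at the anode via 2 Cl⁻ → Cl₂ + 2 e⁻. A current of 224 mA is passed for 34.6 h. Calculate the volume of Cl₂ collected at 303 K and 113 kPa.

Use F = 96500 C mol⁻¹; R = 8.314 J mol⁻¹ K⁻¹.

3.22 L

Q = I·t = 0.2240 A × 124560 s = 27900 C.
n(e⁻) = Q/F = 27900 / 96500 = 0.2891 mol.
2 electrons are transferred per Cl₂ molecule, so n(Cl₂) = 0.2891 / 2 = 0.1446 mol.
V = nRT/P = (0.1446 × 8.314 × 303) / (113 × 10³ Pa) = 0.00322 m³ = 3.22 L.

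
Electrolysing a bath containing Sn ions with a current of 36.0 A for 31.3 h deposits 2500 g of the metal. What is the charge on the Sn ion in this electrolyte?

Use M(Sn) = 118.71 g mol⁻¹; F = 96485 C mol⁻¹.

+2

Q = I·t = 36.00 A × 112680 s = 4056000 C, so n(e⁻) = 4056000/96485 = 42.04 mol.
n(Sn) deposited = 2500 / 118.71 = 21.06 mol.
Electrons per atom = n(e⁻)/n(Sn) = 42.04 / 21.06 = 2.00 ≈ 2, so the ion is Sn²⁺.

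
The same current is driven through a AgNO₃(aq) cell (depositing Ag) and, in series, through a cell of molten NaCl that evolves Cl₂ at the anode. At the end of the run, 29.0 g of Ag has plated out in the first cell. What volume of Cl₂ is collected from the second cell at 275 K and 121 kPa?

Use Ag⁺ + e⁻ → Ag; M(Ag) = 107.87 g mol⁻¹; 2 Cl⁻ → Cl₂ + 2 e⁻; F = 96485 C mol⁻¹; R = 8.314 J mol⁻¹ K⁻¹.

2.54 L

n(Ag) = 29.0 / 107.87 = 0.2688 mol, so n(e⁻) = 1 × 0.2688 = 0.2688 mol.
The cells are in series, so the same 0.2688 mol of electrons passes through the second cell.
2 Cl⁻ → Cl₂ + 2 e⁻ — 2 mol e⁻ per mol Cl₂, so n(Cl₂) = 0.2688/2 = 0.1344 mol.
V = nRT/P = (0.1344 × 8.314 × 275) / (121 × 10³) = 0.00254 m³ = 2.54 L.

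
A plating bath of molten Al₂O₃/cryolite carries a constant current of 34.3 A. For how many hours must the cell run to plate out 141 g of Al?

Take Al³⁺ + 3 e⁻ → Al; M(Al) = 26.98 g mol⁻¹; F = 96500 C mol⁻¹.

n(Al) = m/M = 141 / 26.98 = 5.226 mol.
Each Al atom requires 3 electrons, so n(e⁻) = 3 × 5.226 = 15.68 mol.
Q = n(e⁻)·F = 15.68 × 96500 = 1513000 C.
t = Q/I = 1513000 / 34.30 A = 44110 s = 12.3 h.

12.3 h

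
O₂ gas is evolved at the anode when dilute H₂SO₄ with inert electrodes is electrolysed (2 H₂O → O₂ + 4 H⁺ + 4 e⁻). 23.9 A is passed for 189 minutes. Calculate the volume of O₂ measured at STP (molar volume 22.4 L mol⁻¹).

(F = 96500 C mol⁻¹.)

Q = I·t = 23.90 A × 11340 s = 271000 C.
n(e⁻) = Q/F = 271000 / 96500 = 2.809 mol.
4 electrons are transferred per O₂ molecule, so n(O₂) = 2.809 / 4 = 0.7021 mol.
V = n × V_m = 0.7021 × 22.4 = 15.7 L.

15.7 L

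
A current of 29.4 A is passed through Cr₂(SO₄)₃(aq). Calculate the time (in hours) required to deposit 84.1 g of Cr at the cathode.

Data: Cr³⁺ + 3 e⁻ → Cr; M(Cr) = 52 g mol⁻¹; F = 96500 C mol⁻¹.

n(Cr) = m/M = 84.1 / 52 = 1.617 mol.
Each Cr atom requires 3 electrons, so n(e⁻) = 3 × 1.617 = 4.852 mol.
Q = n(e⁻)·F = 4.852 × 96500 = 468200 C.
t = Q/I = 468200 / 29.40 A = 15930 s = 4.42 h.

4.42 h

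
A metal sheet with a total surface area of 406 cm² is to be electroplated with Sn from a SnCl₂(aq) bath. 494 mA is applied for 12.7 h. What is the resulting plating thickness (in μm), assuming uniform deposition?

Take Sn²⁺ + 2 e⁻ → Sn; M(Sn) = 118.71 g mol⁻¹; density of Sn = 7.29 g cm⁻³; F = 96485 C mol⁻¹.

Q = I·t = 0.4940 × 45720 = 22590 C; n(e⁻) = 0.2341 mol.
n(Sn) = n(e⁻)/2 = 0.1170 mol, so m = 0.1170 × 118.71 = 13.89 g.
Volume = m/ρ = 13.89 / 7.29 = 1.906 cm³.
Thickness = V/A = 1.906 / 406 = 0.00469 cm = 46.9 μm.

46.9 μm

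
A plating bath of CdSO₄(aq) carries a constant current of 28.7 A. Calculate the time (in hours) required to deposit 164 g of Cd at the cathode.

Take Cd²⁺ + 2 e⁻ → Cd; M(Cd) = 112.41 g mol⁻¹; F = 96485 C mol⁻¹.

2.72 h

n(Cd) = m/M = 164 / 112.41 = 1.459 mol.
Each Cd atom requires 2 electrons, so n(e⁻) = 2 × 1.459 = 2.918 mol.
Q = n(e⁻)·F = 2.918 × 96485 = 281500 C.
t = Q/I = 281500 / 28.70 A = 9809 s = 2.72 h.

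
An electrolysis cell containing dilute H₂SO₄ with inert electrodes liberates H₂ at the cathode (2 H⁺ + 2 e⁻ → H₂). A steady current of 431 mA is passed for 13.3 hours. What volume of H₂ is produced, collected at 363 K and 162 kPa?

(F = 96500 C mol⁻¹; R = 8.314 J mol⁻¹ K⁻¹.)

1.99 L

Q = I·t = 0.4310 A × 47880 s = 20640 C.
n(e⁻) = Q/F = 20640 / 96500 = 0.2138 mol.
2 electrons are transferred per H₂ molecule, so n(H₂) = 0.2138 / 2 = 0.1069 mol.
V = nRT/P = (0.1069 × 8.314 × 363) / (162 × 10³ Pa) = 0.00199 m³ = 1.99 L.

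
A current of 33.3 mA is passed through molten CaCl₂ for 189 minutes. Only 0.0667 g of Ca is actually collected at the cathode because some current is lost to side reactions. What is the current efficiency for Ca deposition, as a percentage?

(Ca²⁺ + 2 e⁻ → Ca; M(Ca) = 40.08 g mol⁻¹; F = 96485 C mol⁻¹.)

85.0 %

Q = I·t = 0.03330 × 11340 = 377.6 C; n(e⁻) = 377.6/96485 = 0.003914 mol.
Theoretical n(Ca) = n(e⁻)/2 = 0.001957 mol, i.e. m_theo = 0.001957 × 40.08 = 0.07843 g.
Efficiency = m_actual / m_theo = 0.0667 / 0.07843 = 85.0 %.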